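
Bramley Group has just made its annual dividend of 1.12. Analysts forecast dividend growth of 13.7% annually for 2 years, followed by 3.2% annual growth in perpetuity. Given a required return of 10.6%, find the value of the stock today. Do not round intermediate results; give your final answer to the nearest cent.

D_1 = 1.27344
D_2 = 1.44790
Terminal value at year 2: TV = D_2×(1+g_2)/(r−g_2) = 1.49423/0.074 = 20.19235
P_0 = D_1/(1+r)^1 + D_2/(1+r)^2 + TV/(1+r)^2
    = 1.15139 + 1.18366 + 16.50732 = 18.84238

18.84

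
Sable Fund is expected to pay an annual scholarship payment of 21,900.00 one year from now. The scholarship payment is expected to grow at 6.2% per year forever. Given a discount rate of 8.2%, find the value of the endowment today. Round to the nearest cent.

1095000.00

Growing perpetuity: P = D₁ / (r − g) = 21,900.0000 / (0.082 − 0.062) = 1,095,000.00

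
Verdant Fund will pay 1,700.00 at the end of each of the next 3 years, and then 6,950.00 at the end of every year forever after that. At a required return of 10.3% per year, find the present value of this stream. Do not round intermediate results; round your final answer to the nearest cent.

54488.40

PV of 3-year annuity: 1,700.00 × [1 − (1+0.103)^−3] / 0.103 = 4205.41943
Perpetuity value at year 3: 6,950.00 / 0.103 = 67475.72816
PV of perpetuity: 67475.72816 / (1+0.103)^3 = 50282.98400
Total PV = 4205.41943 + 50282.98400 = 54488.40343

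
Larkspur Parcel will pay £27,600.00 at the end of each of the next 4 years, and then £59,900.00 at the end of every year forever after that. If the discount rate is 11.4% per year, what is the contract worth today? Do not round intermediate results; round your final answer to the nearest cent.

PV of 4-year annuity: £27,600.00 × [1 − (1+0.114)^−4] / 0.114 = 84901.30838
Perpetuity value at year 4: £59,900.00 / 0.114 = 525438.59649
PV of perpetuity: 525438.59649 / (1+0.114)^4 = 341178.14823
Total PV = 84901.30838 + 341178.14823 = 426079.45661

£426079.46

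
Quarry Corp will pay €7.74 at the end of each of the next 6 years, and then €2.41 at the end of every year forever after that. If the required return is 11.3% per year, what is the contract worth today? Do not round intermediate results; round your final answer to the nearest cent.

€43.68

PV of 6-year annuity: €7.74 × [1 − (1+0.113)^−6] / 0.113 = 32.46331
Perpetuity value at year 6: €2.41 / 0.113 = 21.32743
PV of perpetuity: 21.32743 / (1+0.113)^6 = 11.21935
Total PV = 32.46331 + 11.21935 = 43.68266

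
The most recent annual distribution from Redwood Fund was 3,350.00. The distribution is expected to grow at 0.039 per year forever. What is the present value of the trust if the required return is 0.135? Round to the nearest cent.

D₁ = D₀ × (1 + g) = 3,350.00 × 1.039 = 3,480.6500
Growing perpetuity: P = D₁ / (r − g) = 3,480.6500 / (0.135 − 0.039) = 36,256.77

36256.77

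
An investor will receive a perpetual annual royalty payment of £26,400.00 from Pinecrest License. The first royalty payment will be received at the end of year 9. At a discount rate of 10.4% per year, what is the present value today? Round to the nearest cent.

Value at end of year 8: C / r = £26,400.00 / 0.104 = £253,846.1538
Discount to today: PV = £253,846.1538 / (1 + 0.104)^8 = £253,846.1538 / 2.206747 = £115,031.82

£115031.82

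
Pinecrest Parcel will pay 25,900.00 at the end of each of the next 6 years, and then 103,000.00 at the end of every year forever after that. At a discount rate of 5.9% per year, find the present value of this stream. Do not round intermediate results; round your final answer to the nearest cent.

PV of 6-year annuity: 25,900.00 × [1 − (1+0.059)^−6] / 0.059 = 127759.83080
Perpetuity value at year 6: 103,000.00 / 0.059 = 1745762.71186
PV of perpetuity: 1745762.71186 / (1+0.059)^6 = 1237683.07586
Total PV = 127759.83080 + 1237683.07586 = 1365442.90666

1365442.91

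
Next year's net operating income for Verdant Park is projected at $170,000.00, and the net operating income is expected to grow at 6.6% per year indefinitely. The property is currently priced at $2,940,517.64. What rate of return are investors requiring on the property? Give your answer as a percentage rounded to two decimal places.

P = D₁/(r − g) ⇒ r = D₁/P + g = $170,000.0000/$2,940,517.64 + 0.066 = 0.057813 + 0.066 = 0.123813

12.38%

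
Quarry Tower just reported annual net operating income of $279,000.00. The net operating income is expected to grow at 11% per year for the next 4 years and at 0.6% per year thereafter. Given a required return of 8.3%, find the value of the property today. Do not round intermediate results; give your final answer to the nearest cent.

D_1 = 309690.00000
D_2 = 343755.90000
D_3 = 381569.04900
D_4 = 423541.64439
Terminal value at year 4: TV = D_4×(1+g_2)/(r−g_2) = 426082.89426/0.077 = 5533544.08125
P_0 = D_1/(1+r)^1 + D_2/(1+r)^2 + D_3/(1+r)^3 + D_4/(1+r)^4 + TV/(1+r)^4
    = 285955.67867 + 293084.76761 + 300391.59007 + 307880.57708 + 4022439.74735 = 5209752.36079

$5209752.36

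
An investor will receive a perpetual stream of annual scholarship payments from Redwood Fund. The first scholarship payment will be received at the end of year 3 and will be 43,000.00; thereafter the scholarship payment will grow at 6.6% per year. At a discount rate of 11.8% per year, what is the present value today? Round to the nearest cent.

661578.69

Value at end of year 2: C₁ / (r − g) = 43,000.00 / (0.118 − 0.066) = 826,923.0769
Discount to today: PV = 826,923.0769 / (1 + 0.118)^2 = 826,923.0769 / 1.249924 = 661,578.69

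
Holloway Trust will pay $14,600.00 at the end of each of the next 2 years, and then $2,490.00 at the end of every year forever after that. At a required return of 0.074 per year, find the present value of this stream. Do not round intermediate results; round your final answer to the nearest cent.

PV of 2-year annuity: $14,600.00 × [1 − (1+0.074)^−2] / 0.074 = 26251.43479
Perpetuity value at year 2: $2,490.00 / 0.074 = 33648.64865
PV of perpetuity: 33648.64865 / (1+0.074)^2 = 29171.52039
Total PV = 26251.43479 + 29171.52039 = 55422.95518

$55422.96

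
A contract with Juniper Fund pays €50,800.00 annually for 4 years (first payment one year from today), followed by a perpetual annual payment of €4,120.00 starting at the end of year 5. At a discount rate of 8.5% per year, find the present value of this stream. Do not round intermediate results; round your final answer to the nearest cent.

PV of 4-year annuity: €50,800.00 × [1 − (1+0.085)^−4] / 0.085 = 166400.31011
Perpetuity value at year 4: €4,120.00 / 0.085 = 48470.58824
PV of perpetuity: 48470.58824 / (1+0.085)^4 = 34975.13001
Total PV = 166400.31011 + 34975.13001 = 201375.44012

€201375.44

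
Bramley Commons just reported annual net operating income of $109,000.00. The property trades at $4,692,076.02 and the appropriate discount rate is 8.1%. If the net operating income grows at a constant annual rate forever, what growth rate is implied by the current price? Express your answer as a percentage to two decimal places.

P = D₀(1+g)/(r−g) ⇒ P(r−g) = D₀(1+g) ⇒ g(P+D₀) = P·r − D₀
g = (P·r − D₀)/(P + D₀) = ($4,692,076.02×0.081 − $109,000.00) / ($4,692,076.02 + $109,000.00) = 0.056458

5.65%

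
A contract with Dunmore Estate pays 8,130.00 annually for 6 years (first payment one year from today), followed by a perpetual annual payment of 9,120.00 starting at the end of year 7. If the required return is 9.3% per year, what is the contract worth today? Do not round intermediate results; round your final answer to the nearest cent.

PV of 6-year annuity: 8,130.00 × [1 − (1+0.093)^−6] / 0.093 = 36146.60318
Perpetuity value at year 6: 9,120.00 / 0.093 = 98064.51613
PV of perpetuity: 98064.51613 / (1+0.093)^6 = 57516.29706
Total PV = 36146.60318 + 57516.29706 = 93662.90024

93662.90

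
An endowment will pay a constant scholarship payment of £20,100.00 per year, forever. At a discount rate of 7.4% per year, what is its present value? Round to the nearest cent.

£271621.62

Level perpetuity: PV = C / r = £20,100.00 / 0.074 = £271,621.62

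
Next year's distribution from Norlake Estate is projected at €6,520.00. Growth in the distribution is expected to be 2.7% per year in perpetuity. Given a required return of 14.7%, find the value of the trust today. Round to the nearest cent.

Growing perpetuity: P = D₁ / (r − g) = €6,520.0000 / (0.147 − 0.027) = €54,333.33

€54333.33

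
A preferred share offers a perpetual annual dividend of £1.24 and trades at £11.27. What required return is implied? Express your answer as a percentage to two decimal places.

11.00%

P = C/r ⇒ r = C/P = £1.24/£11.27 = 0.110027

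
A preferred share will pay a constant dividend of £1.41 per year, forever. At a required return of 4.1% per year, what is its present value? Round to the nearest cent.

£34.39

Level perpetuity: PV = C / r = £1.41 / 0.041 = £34.39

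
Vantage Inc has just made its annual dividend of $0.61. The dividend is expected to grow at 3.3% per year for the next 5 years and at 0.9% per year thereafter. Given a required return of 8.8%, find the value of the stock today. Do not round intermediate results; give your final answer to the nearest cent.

D_1 = 0.63013
D_2 = 0.65092
D_3 = 0.67240
D_4 = 0.69459
D_5 = 0.71752
Terminal value at year 5: TV = D_5×(1+g_2)/(r−g_2) = 0.72397/0.079 = 9.16422
P_0 = D_1/(1+r)^1 + D_2/(1+r)^2 + D_3/(1+r)^3 + D_4/(1+r)^4 + D_5/(1+r)^5 + TV/(1+r)^5
    = 0.57916 + 0.54989 + 0.52209 + 0.49570 + 0.47064 + 6.01106 = 8.62853

$8.63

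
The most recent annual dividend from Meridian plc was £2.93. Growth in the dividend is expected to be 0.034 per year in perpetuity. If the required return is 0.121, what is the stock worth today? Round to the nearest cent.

£34.82

D₁ = D₀ × (1 + g) = £2.93 × 1.034 = £3.0296
Growing perpetuity: P = D₁ / (r − g) = £3.0296 / (0.121 − 0.034) = £34.82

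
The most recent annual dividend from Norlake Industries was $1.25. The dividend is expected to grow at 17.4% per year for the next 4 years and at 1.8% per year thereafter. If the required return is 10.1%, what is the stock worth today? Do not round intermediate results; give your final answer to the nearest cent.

$25.71

D_1 = 1.46750
D_2 = 1.72284
D_3 = 2.02262
D_4 = 2.37456
Terminal value at year 4: TV = D_4×(1+g_2)/(r−g_2) = 2.41730/0.083 = 29.12407
P_0 = D_1/(1+r)^1 + D_2/(1+r)^2 + D_3/(1+r)^3 + D_4/(1+r)^4 + TV/(1+r)^4
    = 1.33288 + 1.42125 + 1.51549 + 1.61597 + 19.81996 = 25.70555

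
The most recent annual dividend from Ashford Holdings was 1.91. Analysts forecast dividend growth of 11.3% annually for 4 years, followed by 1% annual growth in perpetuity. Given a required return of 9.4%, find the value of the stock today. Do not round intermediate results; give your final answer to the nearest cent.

D_1 = 2.12583
D_2 = 2.36605
D_3 = 2.63341
D_4 = 2.93099
Terminal value at year 4: TV = D_4×(1+g_2)/(r−g_2) = 2.96030/0.084 = 35.24164
P_0 = D_1/(1+r)^1 + D_2/(1+r)^2 + D_3/(1+r)^3 + D_4/(1+r)^4 + TV/(1+r)^4
    = 1.94317 + 1.97692 + 2.01125 + 2.04618 + 24.60293 = 32.58046

32.58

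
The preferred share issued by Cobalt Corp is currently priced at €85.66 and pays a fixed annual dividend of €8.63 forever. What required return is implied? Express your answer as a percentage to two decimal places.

10.07%

P = C/r ⇒ r = C/P = €8.63/€85.66 = 0.100747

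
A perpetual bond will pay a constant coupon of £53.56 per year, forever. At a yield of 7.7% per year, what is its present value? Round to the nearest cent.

Level perpetuity: PV = C / r = £53.56 / 0.077 = £695.58

£695.58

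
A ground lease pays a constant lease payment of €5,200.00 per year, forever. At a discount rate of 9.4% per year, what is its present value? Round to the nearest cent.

€55319.15

Level perpetuity: PV = C / r = €5,200.00 / 0.094 = €55,319.15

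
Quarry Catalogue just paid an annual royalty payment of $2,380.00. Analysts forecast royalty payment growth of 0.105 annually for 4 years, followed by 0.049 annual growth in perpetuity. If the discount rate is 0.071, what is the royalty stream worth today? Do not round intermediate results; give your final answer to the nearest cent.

D_1 = 2629.90000
D_2 = 2906.03950
D_3 = 3211.17365
D_4 = 3548.34688
Terminal value at year 4: TV = D_4×(1+g_2)/(r−g_2) = 3722.21588/0.022 = 169191.63080
P_0 = D_1/(1+r)^1 + D_2/(1+r)^2 + D_3/(1+r)^3 + D_4/(1+r)^4 + TV/(1+r)^4
    = 2455.55556 + 2533.50970 + 2613.93858 + 2696.92076 + 128594.08517 = 138894.00976

$138894.01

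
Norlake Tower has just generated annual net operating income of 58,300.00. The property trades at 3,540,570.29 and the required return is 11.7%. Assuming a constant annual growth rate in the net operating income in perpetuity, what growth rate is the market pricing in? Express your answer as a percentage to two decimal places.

9.89%

P = D₀(1+g)/(r−g) ⇒ P(r−g) = D₀(1+g) ⇒ g(P+D₀) = P·r − D₀
g = (P·r − D₀)/(P + D₀) = (3,540,570.29×0.117 − 58,300.00) / (3,540,570.29 + 58,300.00) = 0.098905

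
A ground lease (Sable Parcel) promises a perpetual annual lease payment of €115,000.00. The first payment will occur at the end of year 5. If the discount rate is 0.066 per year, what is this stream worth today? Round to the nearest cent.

€1349351.47

Value at end of year 4: C / r = €115,000.00 / 0.066 = €1,742,424.2424
Discount to today: PV = €1,742,424.2424 / (1 + 0.066)^4 = €1,742,424.2424 / 1.291305 = €1,349,351.47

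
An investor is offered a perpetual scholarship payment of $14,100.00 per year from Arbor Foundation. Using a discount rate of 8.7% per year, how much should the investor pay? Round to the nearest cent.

$162068.97

Level perpetuity: PV = C / r = $14,100.00 / 0.087 = $162,068.97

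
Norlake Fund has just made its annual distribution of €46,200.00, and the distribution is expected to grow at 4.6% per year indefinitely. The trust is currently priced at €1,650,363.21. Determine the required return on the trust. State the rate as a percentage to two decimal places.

D₁ = €46,200.00 × 1.046 = €48,325.2000
P = D₁/(r − g) ⇒ r = D₁/P + g = €48,325.2000/€1,650,363.21 + 0.046 = 0.029282 + 0.046 = 0.075282

7.53%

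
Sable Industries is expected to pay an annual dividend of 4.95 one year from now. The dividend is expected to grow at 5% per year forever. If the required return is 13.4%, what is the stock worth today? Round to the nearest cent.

Growing perpetuity: P = D₁ / (r − g) = 4.9500 / (0.134 − 0.05) = 58.93

58.93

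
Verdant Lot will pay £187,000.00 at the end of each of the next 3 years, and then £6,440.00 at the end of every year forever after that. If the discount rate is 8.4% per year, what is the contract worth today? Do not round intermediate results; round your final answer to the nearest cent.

PV of 3-year annuity: £187,000.00 × [1 − (1+0.084)^−3] / 0.084 = 478459.94156
Perpetuity value at year 3: £6,440.00 / 0.084 = 76666.66667
PV of perpetuity: 76666.66667 / (1+0.084)^3 = 60189.22269
Total PV = 478459.94156 + 60189.22269 = 538649.16425

£538649.16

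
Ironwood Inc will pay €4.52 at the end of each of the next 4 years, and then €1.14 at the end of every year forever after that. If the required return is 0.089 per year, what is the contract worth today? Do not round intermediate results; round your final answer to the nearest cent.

PV of 4-year annuity: €4.52 × [1 − (1+0.089)^−4] / 0.089 = 14.67573
Perpetuity value at year 4: €1.14 / 0.089 = 12.80899
PV of perpetuity: 12.80899 / (1+0.089)^4 = 9.10759
Total PV = 14.67573 + 9.10759 = 23.78332

€23.78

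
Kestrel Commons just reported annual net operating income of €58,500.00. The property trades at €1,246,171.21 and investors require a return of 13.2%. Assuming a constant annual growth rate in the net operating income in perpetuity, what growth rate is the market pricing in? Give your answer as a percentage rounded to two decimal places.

P = D₀(1+g)/(r−g) ⇒ P(r−g) = D₀(1+g) ⇒ g(P+D₀) = P·r − D₀
g = (P·r − D₀)/(P + D₀) = (€1,246,171.21×0.132 − €58,500.00) / (€1,246,171.21 + €58,500.00) = 0.081242

8.12%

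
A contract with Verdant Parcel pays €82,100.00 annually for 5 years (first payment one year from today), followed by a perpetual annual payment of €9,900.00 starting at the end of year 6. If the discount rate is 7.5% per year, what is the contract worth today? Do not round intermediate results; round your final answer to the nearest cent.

€424112.89

PV of 5-year annuity: €82,100.00 × [1 − (1+0.075)^−5] / 0.075 = 332167.15045
Perpetuity value at year 5: €9,900.00 / 0.075 = 132000.00000
PV of perpetuity: 132000.00000 / (1+0.075)^5 = 91945.73947
Total PV = 332167.15045 + 91945.73947 = 424112.88992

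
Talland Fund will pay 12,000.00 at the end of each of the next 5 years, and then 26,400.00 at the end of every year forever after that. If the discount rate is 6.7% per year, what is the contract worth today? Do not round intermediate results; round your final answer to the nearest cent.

334509.69

PV of 5-year annuity: 12,000.00 × [1 − (1+0.067)^−5] / 0.067 = 49600.13066
Perpetuity value at year 5: 26,400.00 / 0.067 = 394029.85075
PV of perpetuity: 394029.85075 / (1+0.067)^5 = 284909.56330
Total PV = 49600.13066 + 284909.56330 = 334509.69396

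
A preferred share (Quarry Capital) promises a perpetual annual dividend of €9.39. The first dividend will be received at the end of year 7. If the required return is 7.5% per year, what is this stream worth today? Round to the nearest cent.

€81.12

Value at end of year 6: C / r = €9.39 / 0.075 = €125.2000
Discount to today: PV = €125.2000 / (1 + 0.075)^6 = €125.2000 / 1.543302 = €81.12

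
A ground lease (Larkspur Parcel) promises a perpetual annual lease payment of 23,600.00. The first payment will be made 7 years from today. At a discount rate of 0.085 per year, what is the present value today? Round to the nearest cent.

Value at end of year 6: C / r = 23,600.00 / 0.085 = 277,647.0588
Discount to today: PV = 277,647.0588 / (1 + 0.085)^6 = 277,647.0588 / 1.631468 = 170,182.40

170182.40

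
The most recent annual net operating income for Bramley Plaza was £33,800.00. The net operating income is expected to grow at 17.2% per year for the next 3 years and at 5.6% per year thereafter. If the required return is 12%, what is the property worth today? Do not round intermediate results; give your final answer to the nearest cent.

£750152.55

D_1 = 39613.60000
D_2 = 46427.13920
D_3 = 54412.60714
Terminal value at year 3: TV = D_3×(1+g_2)/(r−g_2) = 57459.71314/0.064 = 897808.01785
P_0 = D_1/(1+r)^1 + D_2/(1+r)^2 + D_3/(1+r)^3 + TV/(1+r)^3
    = 35369.28571 + 37011.43112 + 38729.81900 + 639042.01343 = 750152.54927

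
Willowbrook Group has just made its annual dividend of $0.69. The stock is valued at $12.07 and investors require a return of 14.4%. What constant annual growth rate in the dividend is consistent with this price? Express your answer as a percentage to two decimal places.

P = D₀(1+g)/(r−g) ⇒ P(r−g) = D₀(1+g) ⇒ g(P+D₀) = P·r − D₀
g = (P·r − D₀)/(P + D₀) = ($12.07×0.144 − $0.69) / ($12.07 + $0.69) = 0.082138

8.21%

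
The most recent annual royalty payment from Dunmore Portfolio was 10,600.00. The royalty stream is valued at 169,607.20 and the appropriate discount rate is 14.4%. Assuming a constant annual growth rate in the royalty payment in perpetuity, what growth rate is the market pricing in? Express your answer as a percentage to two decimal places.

7.67%

P = D₀(1+g)/(r−g) ⇒ P(r−g) = D₀(1+g) ⇒ g(P+D₀) = P·r − D₀
g = (P·r − D₀)/(P + D₀) = (169,607.20×0.144 − 10,600.00) / (169,607.20 + 10,600.00) = 0.076709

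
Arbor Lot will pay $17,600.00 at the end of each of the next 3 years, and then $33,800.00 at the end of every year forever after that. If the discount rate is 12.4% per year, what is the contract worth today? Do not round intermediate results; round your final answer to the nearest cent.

$233936.88

PV of 3-year annuity: $17,600.00 × [1 − (1+0.124)^−3] / 0.124 = 41983.35491
Perpetuity value at year 3: $33,800.00 / 0.124 = 272580.64516
PV of perpetuity: 272580.64516 / (1+0.124)^3 = 191953.52040
Total PV = 41983.35491 + 191953.52040 = 233936.87530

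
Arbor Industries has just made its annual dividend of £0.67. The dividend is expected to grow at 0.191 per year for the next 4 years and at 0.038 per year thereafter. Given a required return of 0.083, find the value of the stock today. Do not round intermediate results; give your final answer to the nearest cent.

£26.02

D_1 = 0.79797
D_2 = 0.95038
D_3 = 1.13191
D_4 = 1.34810
Terminal value at year 4: TV = D_4×(1+g_2)/(r−g_2) = 1.39933/0.045 = 31.09615
P_0 = D_1/(1+r)^1 + D_2/(1+r)^2 + D_3/(1+r)^3 + D_4/(1+r)^4 + TV/(1+r)^4
    = 0.73681 + 0.81029 + 0.89110 + 0.97996 + 22.60439 = 26.02256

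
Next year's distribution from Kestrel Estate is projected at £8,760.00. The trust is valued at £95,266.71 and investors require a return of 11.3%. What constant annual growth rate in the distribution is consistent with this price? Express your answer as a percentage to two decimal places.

P = D₁/(r−g) ⇒ g = r − D₁/P = 0.113 − £8,760.00/£95,266.71 = 0.021048

2.10%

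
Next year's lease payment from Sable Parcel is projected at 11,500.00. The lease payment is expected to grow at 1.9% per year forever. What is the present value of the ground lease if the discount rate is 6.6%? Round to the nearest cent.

244680.85

Growing perpetuity: P = D₁ / (r − g) = 11,500.0000 / (0.066 − 0.019) = 244,680.85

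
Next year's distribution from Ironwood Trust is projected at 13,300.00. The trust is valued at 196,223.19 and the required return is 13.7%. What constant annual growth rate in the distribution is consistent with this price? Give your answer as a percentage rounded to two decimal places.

P = D₁/(r−g) ⇒ g = r − D₁/P = 0.137 − 13,300.00/196,223.19 = 0.069220

6.92%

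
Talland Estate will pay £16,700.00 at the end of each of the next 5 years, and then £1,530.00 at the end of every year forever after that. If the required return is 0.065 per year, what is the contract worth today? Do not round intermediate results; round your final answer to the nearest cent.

£86580.12

PV of 5-year annuity: £16,700.00 × [1 − (1+0.065)^−5] / 0.065 = 69399.84662
Perpetuity value at year 5: £1,530.00 / 0.065 = 23538.46154
PV of perpetuity: 23538.46154 / (1+0.065)^5 = 17180.27200
Total PV = 69399.84662 + 17180.27200 = 86580.11862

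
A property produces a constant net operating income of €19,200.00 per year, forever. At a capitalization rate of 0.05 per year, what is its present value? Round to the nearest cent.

Level perpetuity: PV = C / r = €19,200.00 / 0.05 = €384,000.00

€384000.00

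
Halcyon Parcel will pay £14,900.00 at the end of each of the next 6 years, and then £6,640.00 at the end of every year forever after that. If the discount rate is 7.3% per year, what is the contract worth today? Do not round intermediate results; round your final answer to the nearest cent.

PV of 6-year annuity: £14,900.00 × [1 − (1+0.073)^−6] / 0.073 = 70368.43188
Perpetuity value at year 6: £6,640.00 / 0.073 = 90958.90411
PV of perpetuity: 90958.90411 / (1+0.073)^6 = 59600.08614
Total PV = 70368.43188 + 59600.08614 = 129968.51803

£129968.52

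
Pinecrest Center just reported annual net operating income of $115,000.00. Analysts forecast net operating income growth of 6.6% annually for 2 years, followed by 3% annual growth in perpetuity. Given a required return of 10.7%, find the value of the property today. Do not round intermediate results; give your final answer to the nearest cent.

D_1 = 122590.00000
D_2 = 130680.94000
Terminal value at year 2: TV = D_2×(1+g_2)/(r−g_2) = 134601.36820/0.077 = 1748069.71688
P_0 = D_1/(1+r)^1 + D_2/(1+r)^2 + TV/(1+r)^2
    = 110740.74074 + 106639.23182 + 1426472.84129 = 1643852.81385

$1643852.81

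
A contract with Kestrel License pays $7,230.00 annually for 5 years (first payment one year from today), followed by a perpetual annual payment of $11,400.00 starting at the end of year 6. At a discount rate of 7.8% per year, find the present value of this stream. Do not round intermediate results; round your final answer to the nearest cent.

PV of 5-year annuity: $7,230.00 × [1 − (1+0.078)^−5] / 0.078 = 29020.10263
Perpetuity value at year 5: $11,400.00 / 0.078 = 146153.84615
PV of perpetuity: 146153.84615 / (1+0.078)^5 = 100396.00797
Total PV = 29020.10263 + 100396.00797 = 129416.11061

$129416.11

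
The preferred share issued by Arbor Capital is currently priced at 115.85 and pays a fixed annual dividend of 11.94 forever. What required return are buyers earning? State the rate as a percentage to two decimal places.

10.31%

P = C/r ⇒ r = C/P = 11.94/115.85 = 0.103064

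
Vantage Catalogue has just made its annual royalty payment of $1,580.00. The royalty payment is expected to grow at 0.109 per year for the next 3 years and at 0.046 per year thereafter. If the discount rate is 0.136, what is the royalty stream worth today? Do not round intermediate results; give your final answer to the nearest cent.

$21602.87

D_1 = 1752.22000
D_2 = 1943.21198
D_3 = 2155.02209
Terminal value at year 3: TV = D_3×(1+g_2)/(r−g_2) = 2254.15310/0.09 = 25046.14558
P_0 = D_1/(1+r)^1 + D_2/(1+r)^2 + D_3/(1+r)^3 + TV/(1+r)^3
    = 1542.44718 + 1505.78691 + 1469.99796 + 17084.64293 = 21602.87497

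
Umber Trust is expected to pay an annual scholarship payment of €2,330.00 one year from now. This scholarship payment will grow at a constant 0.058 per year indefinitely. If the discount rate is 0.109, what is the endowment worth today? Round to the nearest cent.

Growing perpetuity: P = D₁ / (r − g) = €2,330.0000 / (0.109 − 0.058) = €45,686.27

€45686.27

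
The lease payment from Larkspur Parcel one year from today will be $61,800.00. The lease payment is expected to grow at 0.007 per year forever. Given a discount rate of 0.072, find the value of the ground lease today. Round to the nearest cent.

Growing perpetuity: P = D₁ / (r − g) = $61,800.0000 / (0.072 − 0.007) = $950,769.23

$950769.23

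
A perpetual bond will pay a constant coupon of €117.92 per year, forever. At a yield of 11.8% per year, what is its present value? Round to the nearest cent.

€999.32

Level perpetuity: PV = C / r = €117.92 / 0.118 = €999.32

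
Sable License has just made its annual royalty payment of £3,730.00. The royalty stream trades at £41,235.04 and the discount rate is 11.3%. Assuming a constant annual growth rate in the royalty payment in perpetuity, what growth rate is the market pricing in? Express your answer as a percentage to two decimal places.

P = D₀(1+g)/(r−g) ⇒ P(r−g) = D₀(1+g) ⇒ g(P+D₀) = P·r − D₀
g = (P·r − D₀)/(P + D₀) = (£41,235.04×0.113 − £3,730.00) / (£41,235.04 + £3,730.00) = 0.020673

2.07%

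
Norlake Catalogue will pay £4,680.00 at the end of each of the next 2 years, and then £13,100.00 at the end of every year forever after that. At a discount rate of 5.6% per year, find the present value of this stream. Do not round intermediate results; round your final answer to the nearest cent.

£218404.44

PV of 2-year annuity: £4,680.00 × [1 − (1+0.056)^−2] / 0.056 = 8628.61570
Perpetuity value at year 2: £13,100.00 / 0.056 = 233928.57143
PV of perpetuity: 233928.57143 / (1+0.056)^2 = 209775.82235
Total PV = 8628.61570 + 209775.82235 = 218404.43805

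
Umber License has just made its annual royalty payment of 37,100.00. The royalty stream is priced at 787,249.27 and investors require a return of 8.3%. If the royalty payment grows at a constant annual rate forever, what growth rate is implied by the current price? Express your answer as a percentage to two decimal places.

P = D₀(1+g)/(r−g) ⇒ P(r−g) = D₀(1+g) ⇒ g(P+D₀) = P·r − D₀
g = (P·r − D₀)/(P + D₀) = (787,249.27×0.083 − 37,100.00) / (787,249.27 + 37,100.00) = 0.034259

3.43%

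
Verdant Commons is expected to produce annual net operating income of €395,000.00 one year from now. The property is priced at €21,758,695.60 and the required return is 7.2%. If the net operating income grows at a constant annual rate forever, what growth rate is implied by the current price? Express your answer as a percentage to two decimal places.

5.38%

P = D₁/(r−g) ⇒ g = r − D₁/P = 0.072 − €395,000.00/€21,758,695.60 = 0.053846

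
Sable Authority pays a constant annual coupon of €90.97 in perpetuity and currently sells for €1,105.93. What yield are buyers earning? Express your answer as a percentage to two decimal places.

8.23%

P = C/r ⇒ r = C/P = €90.97/€1,105.93 = 0.082257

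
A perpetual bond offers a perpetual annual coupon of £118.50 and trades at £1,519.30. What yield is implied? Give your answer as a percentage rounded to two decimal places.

7.80%

P = C/r ⇒ r = C/P = £118.50/£1,519.30 = 0.077996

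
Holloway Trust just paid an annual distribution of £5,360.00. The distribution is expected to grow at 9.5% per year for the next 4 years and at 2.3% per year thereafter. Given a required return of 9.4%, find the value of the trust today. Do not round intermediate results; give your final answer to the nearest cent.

D_1 = 5869.20000
D_2 = 6426.77400
D_3 = 7037.31753
D_4 = 7705.86270
Terminal value at year 4: TV = D_4×(1+g_2)/(r−g_2) = 7883.09754/0.071 = 111029.54278
P_0 = D_1/(1+r)^1 + D_2/(1+r)^2 + D_3/(1+r)^3 + D_4/(1+r)^4 + TV/(1+r)^4
    = 5364.89945 + 5369.80338 + 5374.71179 + 5379.62469 + 77512.05720 = 99001.09652

£99001.10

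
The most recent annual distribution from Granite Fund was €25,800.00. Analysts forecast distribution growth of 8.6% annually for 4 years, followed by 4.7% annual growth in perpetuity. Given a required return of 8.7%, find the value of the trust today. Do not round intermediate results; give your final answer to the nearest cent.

D_1 = 28018.80000
D_2 = 30428.41680
D_3 = 33045.26064
D_4 = 35887.15306
Terminal value at year 4: TV = D_4×(1+g_2)/(r−g_2) = 37573.84925/0.04 = 939346.23135
P_0 = D_1/(1+r)^1 + D_2/(1+r)^2 + D_3/(1+r)^3 + D_4/(1+r)^4 + TV/(1+r)^4
    = 25776.26495 + 25752.55173 + 25728.86033 + 25705.19073 + 672833.36735 = 775796.23509

€775796.24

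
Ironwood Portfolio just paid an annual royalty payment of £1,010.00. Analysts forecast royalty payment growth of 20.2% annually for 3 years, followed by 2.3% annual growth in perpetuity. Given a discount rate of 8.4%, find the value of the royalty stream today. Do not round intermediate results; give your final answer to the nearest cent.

D_1 = 1214.02000
D_2 = 1459.25204
D_3 = 1754.02095
Terminal value at year 3: TV = D_3×(1+g_2)/(r−g_2) = 1794.36343/0.061 = 29415.79400
P_0 = D_1/(1+r)^1 + D_2/(1+r)^2 + D_3/(1+r)^3 + TV/(1+r)^3
    = 1119.94465 + 1241.85744 + 1377.04119 + 23093.65794 = 26832.50122

£26832.50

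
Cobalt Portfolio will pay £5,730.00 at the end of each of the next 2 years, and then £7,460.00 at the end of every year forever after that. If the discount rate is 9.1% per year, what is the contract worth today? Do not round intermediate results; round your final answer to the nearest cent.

PV of 2-year annuity: £5,730.00 × [1 − (1+0.091)^−2] / 0.091 = 10066.05163
Perpetuity value at year 2: £7,460.00 / 0.091 = 81978.02198
PV of perpetuity: 81978.02198 / (1+0.091)^2 = 68872.83085
Total PV = 10066.05163 + 68872.83085 = 78938.88248

£78938.88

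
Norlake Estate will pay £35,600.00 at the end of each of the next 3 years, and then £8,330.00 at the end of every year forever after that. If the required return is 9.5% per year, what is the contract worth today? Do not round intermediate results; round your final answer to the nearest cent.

£156102.10

PV of 3-year annuity: £35,600.00 × [1 − (1+0.095)^−3] / 0.095 = 89317.08307
Perpetuity value at year 3: £8,330.00 / 0.095 = 87684.21053
PV of perpetuity: 87684.21053 / (1+0.095)^3 = 66785.01665
Total PV = 89317.08307 + 66785.01665 = 156102.09972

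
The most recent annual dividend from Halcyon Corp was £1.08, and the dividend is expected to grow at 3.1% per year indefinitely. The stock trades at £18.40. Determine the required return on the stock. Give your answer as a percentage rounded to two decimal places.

D₁ = £1.08 × 1.031 = £1.1135
P = D₁/(r − g) ⇒ r = D₁/P + g = £1.1135/£18.40 + 0.031 = 0.060515 + 0.031 = 0.091515

9.15%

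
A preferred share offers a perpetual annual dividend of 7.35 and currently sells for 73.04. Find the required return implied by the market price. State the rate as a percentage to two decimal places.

10.06%

P = C/r ⇒ r = C/P = 7.35/73.04 = 0.100630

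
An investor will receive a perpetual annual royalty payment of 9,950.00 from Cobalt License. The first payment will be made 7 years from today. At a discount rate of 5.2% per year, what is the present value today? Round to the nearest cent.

Value at end of year 6: C / r = 9,950.00 / 0.052 = 191,346.1538
Discount to today: PV = 191,346.1538 / (1 + 0.052)^6 = 191,346.1538 / 1.355484 = 141,164.44

141164.44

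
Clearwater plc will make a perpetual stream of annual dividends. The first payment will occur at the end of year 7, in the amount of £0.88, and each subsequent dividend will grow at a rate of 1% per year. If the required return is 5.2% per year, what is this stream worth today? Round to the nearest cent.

Value at end of year 6: C₁ / (r − g) = £0.88 / (0.052 − 0.01) = £20.9524
Discount to today: PV = £20.9524 / (1 + 0.052)^6 = £20.9524 / 1.355484 = £15.46

£15.46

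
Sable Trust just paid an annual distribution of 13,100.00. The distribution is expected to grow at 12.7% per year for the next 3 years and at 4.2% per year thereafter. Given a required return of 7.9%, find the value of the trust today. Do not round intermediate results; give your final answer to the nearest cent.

D_1 = 14763.70000
D_2 = 16638.68990
D_3 = 18751.80352
Terminal value at year 3: TV = D_3×(1+g_2)/(r−g_2) = 19539.37927/0.037 = 528091.33149
P_0 = D_1/(1+r)^1 + D_2/(1+r)^2 + D_3/(1+r)^3 + TV/(1+r)^3
    = 13682.76182 + 14291.44816 + 14927.21231 + 420382.57361 = 463283.99590

463284.00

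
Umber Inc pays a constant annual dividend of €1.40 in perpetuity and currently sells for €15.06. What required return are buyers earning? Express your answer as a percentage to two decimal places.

9.30%

P = C/r ⇒ r = C/P = €1.40/€15.06 = 0.092961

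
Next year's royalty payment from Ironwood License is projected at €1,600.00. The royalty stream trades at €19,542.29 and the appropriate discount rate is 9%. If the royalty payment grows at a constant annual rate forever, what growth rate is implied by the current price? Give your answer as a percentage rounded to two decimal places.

P = D₁/(r−g) ⇒ g = r − D₁/P = 0.09 − €1,600.00/€19,542.29 = 0.008126

0.81%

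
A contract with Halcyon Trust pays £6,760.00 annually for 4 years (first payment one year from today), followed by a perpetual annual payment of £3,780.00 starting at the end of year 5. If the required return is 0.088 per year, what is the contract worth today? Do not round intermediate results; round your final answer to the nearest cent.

£52651.45

PV of 4-year annuity: £6,760.00 × [1 − (1+0.088)^−4] / 0.088 = 21996.99386
Perpetuity value at year 4: £3,780.00 / 0.088 = 42954.54545
PV of perpetuity: 42954.54545 / (1+0.088)^4 = 30654.45126
Total PV = 21996.99386 + 30654.45126 = 52651.44511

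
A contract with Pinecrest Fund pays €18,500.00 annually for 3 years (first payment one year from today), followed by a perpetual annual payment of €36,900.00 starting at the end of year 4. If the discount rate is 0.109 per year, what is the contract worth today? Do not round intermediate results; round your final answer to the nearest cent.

PV of 3-year annuity: €18,500.00 × [1 − (1+0.109)^−3] / 0.109 = 45287.46702
Perpetuity value at year 3: €36,900.00 / 0.109 = 338532.11009
PV of perpetuity: 338532.11009 / (1+0.109)^3 = 248201.97318
Total PV = 45287.46702 + 248201.97318 = 293489.44019

€293489.44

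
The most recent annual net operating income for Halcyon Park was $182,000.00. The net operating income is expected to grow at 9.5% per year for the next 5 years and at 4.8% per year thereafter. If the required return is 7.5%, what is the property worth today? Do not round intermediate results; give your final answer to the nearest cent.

$8708419.50

D_1 = 199290.00000
D_2 = 218222.55000
D_3 = 238953.69225
D_4 = 261654.29301
D_5 = 286511.45085
Terminal value at year 5: TV = D_5×(1+g_2)/(r−g_2) = 300264.00049/0.027 = 11120888.90707
P_0 = D_1/(1+r)^1 + D_2/(1+r)^2 + D_3/(1+r)^3 + D_4/(1+r)^4 + D_5/(1+r)^5 + TV/(1+r)^5
    = 185386.04651 + 188835.08924 + 192348.30020 + 195926.87323 + 199572.02436 + 7746351.16763 = 8708419.50116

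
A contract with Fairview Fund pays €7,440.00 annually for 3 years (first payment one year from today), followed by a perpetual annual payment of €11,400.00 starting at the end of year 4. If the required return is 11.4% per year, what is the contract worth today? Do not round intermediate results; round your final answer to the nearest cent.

€90389.82

PV of 3-year annuity: €7,440.00 × [1 − (1+0.114)^−3] / 0.114 = 18055.49377
Perpetuity value at year 3: €11,400.00 / 0.114 = 100000.00000
PV of perpetuity: 100000.00000 / (1+0.114)^3 = 72334.32406
Total PV = 18055.49377 + 72334.32406 = 90389.81783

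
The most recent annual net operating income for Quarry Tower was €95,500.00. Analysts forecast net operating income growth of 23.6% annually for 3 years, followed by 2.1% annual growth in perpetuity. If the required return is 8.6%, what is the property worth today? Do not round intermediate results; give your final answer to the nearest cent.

€2584656.19

D_1 = 118038.00000
D_2 = 145894.96800
D_3 = 180326.18045
Terminal value at year 3: TV = D_3×(1+g_2)/(r−g_2) = 184113.03024/0.065 = 2832508.15750
P_0 = D_1/(1+r)^1 + D_2/(1+r)^2 + D_3/(1+r)^3 + TV/(1+r)^3
    = 108690.60773 + 123703.12262 + 140789.18927 + 2211473.26538 = 2584656.18500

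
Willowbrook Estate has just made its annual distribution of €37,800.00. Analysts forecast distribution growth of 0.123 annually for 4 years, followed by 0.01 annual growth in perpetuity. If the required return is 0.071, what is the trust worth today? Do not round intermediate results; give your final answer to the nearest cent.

€927027.79

D_1 = 42449.40000
D_2 = 47670.67620
D_3 = 53534.16937
D_4 = 60118.87221
Terminal value at year 4: TV = D_4×(1+g_2)/(r−g_2) = 60720.06093/0.061 = 995410.83488
P_0 = D_1/(1+r)^1 + D_2/(1+r)^2 + D_3/(1+r)^3 + D_4/(1+r)^4 + TV/(1+r)^4
    = 39635.29412 + 41559.69682 + 43577.53457 + 45693.34391 + 756561.92374 = 927027.79316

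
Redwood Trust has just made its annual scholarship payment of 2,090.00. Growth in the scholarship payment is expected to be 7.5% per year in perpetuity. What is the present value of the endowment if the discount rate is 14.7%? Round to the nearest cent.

D₁ = D₀ × (1 + g) = 2,090.00 × 1.075 = 2,246.7500
Growing perpetuity: P = D₁ / (r − g) = 2,246.7500 / (0.147 − 0.075) = 31,204.86

31204.86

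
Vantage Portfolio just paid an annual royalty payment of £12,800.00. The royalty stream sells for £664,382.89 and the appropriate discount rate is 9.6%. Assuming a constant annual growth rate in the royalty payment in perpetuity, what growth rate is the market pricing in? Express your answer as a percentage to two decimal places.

7.53%

P = D₀(1+g)/(r−g) ⇒ P(r−g) = D₀(1+g) ⇒ g(P+D₀) = P·r − D₀
g = (P·r − D₀)/(P + D₀) = (£664,382.89×0.096 − £12,800.00) / (£664,382.89 + £12,800.00) = 0.075284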